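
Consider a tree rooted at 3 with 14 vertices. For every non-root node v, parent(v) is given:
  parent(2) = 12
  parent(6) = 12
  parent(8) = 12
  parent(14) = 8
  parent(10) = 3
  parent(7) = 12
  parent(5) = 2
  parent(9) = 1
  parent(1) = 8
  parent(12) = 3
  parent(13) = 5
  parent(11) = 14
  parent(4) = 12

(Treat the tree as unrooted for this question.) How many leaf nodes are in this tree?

Degree-1 nodes: 4, 6, 7, 9, 10, 11, 13 — 7 of them.

7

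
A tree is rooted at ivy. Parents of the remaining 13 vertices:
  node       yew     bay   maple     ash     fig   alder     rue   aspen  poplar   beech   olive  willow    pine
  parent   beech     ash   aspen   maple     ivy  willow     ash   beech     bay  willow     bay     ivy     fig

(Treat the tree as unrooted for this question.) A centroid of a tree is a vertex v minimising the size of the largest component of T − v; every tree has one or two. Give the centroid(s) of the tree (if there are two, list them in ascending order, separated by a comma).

aspen, beech

Delete beech: the remaining components have sizes 7, 5, 1. Max 7 ≤ 7, so beech is a centroid.
aspen is adjacent to beech and is also a centroid (the largest component after removing it is likewise 7).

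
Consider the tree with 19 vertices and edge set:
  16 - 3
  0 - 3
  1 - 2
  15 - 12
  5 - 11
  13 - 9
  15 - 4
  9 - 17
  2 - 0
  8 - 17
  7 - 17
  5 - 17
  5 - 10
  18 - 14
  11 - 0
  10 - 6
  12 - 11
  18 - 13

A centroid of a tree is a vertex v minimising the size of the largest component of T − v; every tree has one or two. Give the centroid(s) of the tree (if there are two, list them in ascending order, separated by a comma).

If 5 is removed the pieces have sizes 9, 7, 2, all ≤ ⌊19/2⌋ = 9.
No neighbour of 5 does as well, so 5 is the unique centroid.

5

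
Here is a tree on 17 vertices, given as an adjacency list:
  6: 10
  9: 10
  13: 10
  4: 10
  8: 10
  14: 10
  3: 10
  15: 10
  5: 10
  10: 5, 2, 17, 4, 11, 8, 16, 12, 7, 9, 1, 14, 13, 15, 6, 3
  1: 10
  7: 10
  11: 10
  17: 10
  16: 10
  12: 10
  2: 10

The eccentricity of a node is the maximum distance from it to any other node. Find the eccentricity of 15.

2

A farthest node from 15 is 17 (5, 13, 6, 8, 2, 12, 4, 1, 9, 7, 16, 11, 14, 3 also at distance 2).
The path 15–10–17 has 2 edges.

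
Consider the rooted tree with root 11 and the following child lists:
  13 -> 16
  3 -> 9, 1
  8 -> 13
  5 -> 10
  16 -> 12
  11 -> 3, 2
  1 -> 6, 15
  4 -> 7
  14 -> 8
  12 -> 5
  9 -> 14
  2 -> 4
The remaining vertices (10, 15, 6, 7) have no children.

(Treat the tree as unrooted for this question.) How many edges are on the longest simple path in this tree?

12

Starting from 7, a farthest node is 10 at distance 12.
One longest path: 7–4–2–11–3–9–14–8–13–16–12–5–10.
So the diameter is 12.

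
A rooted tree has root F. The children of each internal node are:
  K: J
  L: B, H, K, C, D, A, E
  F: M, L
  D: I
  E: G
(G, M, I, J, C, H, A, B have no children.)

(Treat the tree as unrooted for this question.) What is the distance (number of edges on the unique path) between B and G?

3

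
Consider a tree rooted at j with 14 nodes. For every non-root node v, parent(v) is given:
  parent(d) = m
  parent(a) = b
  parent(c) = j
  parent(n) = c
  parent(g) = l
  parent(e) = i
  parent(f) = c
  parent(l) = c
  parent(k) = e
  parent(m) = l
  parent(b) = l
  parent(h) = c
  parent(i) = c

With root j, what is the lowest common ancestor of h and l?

c

h's ancestor chain is h, c, j and l's is l, c, j; they first meet at c.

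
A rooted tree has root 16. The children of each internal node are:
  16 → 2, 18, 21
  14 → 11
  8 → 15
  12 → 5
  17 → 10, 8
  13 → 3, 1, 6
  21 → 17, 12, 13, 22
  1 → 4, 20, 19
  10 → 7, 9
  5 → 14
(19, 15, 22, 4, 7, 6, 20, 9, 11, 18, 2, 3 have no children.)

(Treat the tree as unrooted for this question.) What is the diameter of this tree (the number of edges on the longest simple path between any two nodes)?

Starting from 11, a farthest node is 20 at distance 7.
One longest path: 11 - 14 - 5 - 12 - 21 - 13 - 1 - 20.
So the diameter is 7.

7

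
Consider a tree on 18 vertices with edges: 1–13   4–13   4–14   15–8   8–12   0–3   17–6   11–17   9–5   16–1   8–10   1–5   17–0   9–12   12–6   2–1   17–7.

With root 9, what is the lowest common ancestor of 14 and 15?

Path 14→root: 14 4 13 1 5 9; path 15→root: 15 8 12 9.
First common node: 9.

9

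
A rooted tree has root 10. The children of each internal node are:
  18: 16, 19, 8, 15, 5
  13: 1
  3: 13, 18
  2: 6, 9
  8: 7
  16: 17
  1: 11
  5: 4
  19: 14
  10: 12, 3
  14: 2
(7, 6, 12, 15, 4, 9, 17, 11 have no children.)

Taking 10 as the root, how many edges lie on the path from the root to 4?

4

Climbing from 4 to the root: 4 – 5 – 18 – 3 – 10. That's 4 steps.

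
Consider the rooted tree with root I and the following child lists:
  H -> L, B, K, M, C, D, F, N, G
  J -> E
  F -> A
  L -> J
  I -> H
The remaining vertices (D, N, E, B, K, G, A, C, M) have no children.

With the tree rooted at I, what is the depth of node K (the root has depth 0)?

2

Path from I to K: I – H – K, which has 2 edges.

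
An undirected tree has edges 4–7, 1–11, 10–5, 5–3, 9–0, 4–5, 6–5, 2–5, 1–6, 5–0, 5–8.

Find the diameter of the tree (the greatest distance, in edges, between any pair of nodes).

BFS from 11 reaches 7 last, at distance 5; BFS from 7 confirms no node is farther.
Path: 11–1–6–5–4–7.

5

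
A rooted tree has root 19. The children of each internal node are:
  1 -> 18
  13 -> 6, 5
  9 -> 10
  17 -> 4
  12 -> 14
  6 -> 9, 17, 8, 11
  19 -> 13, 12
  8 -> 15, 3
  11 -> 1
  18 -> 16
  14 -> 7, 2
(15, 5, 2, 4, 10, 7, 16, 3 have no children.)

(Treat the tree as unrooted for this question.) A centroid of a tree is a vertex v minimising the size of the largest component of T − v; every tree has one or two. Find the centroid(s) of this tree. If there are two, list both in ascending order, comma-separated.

Delete 6: the remaining components have sizes 7, 4, 3, 2, 2. Max 7 ≤ 9, so 6 is a centroid.
Every other node leaves some component of size > 9, so the centroid is unique.

6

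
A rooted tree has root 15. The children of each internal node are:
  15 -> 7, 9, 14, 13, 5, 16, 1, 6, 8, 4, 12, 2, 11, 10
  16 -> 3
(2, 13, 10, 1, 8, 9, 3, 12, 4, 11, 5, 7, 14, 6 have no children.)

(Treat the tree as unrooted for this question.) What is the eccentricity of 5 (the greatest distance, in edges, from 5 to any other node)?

The node farthest from 5 is 3, via 5 – 15 – 16 – 3 — 3 edges.

3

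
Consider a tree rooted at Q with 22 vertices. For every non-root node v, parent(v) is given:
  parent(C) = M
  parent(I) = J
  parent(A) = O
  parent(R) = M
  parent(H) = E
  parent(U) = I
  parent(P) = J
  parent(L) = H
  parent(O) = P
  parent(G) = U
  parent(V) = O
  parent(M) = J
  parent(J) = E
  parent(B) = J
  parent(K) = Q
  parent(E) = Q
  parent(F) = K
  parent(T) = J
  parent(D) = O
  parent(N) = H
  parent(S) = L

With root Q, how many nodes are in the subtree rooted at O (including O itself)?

4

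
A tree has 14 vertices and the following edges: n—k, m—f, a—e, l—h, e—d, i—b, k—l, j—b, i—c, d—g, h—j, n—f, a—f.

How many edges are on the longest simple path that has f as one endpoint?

8

Distances from f peak at 8, attained at c.
f–n–k–l–h–j–b–i–c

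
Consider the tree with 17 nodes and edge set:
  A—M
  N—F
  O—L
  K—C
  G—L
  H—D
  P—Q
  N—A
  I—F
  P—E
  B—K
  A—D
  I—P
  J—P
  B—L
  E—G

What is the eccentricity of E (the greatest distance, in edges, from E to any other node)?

7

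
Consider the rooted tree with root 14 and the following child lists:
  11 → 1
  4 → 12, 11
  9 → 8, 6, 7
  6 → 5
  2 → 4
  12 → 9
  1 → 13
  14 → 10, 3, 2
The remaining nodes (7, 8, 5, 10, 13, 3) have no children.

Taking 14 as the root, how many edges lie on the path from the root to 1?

4

Path from 14 to 1: 14 – 2 – 4 – 11 – 1, which has 4 edges.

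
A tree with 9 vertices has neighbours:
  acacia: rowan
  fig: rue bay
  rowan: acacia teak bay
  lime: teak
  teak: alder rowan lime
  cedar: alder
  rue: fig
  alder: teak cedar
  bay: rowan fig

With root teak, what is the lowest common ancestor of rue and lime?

Ancestors of rue (toward the root): rue, fig, bay, rowan, teak.
Ancestors of lime: lime, teak.
The deepest node appearing in both lists is teak.

teak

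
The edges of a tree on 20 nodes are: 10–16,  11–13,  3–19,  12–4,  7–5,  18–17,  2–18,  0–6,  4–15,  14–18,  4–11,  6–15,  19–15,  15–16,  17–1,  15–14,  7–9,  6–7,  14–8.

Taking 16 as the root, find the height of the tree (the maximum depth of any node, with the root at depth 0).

5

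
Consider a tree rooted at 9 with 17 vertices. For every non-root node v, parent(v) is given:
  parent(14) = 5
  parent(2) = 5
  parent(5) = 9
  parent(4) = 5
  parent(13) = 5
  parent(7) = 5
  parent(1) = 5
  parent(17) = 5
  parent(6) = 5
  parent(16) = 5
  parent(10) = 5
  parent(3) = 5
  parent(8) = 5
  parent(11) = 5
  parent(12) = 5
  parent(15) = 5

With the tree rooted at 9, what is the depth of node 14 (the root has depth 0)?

2

Climbing from 14 to the root: 14 → 5 → 9. That's 2 steps.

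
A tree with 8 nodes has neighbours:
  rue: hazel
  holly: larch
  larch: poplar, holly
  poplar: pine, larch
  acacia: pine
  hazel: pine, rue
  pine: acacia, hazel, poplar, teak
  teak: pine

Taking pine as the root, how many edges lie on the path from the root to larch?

Climbing from larch to the root: larch → poplar → pine. That's 2 steps.

2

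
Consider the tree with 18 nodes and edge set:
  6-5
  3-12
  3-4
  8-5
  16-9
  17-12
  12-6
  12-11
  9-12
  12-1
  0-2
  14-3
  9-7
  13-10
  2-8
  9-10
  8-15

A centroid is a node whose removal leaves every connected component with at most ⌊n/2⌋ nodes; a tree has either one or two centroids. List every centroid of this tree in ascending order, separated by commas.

If 12 is removed the pieces have sizes 6, 5, 3, 1, 1, 1, all ≤ ⌊18/2⌋ = 9.
No neighbour of 12 does as well, so 12 is the unique centroid.

12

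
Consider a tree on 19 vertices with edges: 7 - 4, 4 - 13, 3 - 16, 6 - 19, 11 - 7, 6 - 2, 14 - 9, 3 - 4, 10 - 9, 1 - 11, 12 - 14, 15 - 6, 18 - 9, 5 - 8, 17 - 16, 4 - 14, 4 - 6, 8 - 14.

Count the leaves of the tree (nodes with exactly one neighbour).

10

Exactly 10 nodes have a single neighbour: 1, 2, 5, 10, 12, 13, 15, 17, 18, 19.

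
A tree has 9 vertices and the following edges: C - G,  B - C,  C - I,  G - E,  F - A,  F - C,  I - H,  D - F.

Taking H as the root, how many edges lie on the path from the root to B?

Path from H to B: H → I → C → B, which has 3 edges.

3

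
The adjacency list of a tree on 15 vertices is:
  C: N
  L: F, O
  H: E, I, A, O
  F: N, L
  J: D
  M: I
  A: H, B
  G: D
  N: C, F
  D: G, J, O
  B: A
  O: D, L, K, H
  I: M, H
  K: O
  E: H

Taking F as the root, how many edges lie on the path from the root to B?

5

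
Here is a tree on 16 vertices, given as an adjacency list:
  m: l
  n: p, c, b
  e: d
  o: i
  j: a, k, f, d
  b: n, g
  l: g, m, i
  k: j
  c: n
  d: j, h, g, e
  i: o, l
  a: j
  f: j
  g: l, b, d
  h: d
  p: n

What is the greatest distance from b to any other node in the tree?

4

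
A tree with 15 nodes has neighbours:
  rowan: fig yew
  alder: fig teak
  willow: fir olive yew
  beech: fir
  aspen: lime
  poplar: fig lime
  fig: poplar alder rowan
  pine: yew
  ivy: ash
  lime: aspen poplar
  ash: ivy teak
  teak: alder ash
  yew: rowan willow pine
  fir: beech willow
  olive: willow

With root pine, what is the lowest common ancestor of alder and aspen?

Ancestors of alder (toward the root): alder, fig, rowan, yew, pine.
Ancestors of aspen: aspen, lime, poplar, fig, rowan, yew, pine.
The deepest node appearing in both lists is fig.

fig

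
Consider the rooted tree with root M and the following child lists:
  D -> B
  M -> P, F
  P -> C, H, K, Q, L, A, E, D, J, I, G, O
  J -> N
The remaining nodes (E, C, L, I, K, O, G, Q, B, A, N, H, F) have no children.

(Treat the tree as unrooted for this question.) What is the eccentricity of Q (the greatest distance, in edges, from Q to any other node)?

Distances from Q peak at 3, attained at F (N, B also at distance 3).
Q – P – M – F

3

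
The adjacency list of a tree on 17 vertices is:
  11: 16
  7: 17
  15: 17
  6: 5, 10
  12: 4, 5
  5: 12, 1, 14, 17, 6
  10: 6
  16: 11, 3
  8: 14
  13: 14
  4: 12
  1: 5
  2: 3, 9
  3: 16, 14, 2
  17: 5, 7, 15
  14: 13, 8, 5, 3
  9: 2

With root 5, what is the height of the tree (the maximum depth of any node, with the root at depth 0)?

4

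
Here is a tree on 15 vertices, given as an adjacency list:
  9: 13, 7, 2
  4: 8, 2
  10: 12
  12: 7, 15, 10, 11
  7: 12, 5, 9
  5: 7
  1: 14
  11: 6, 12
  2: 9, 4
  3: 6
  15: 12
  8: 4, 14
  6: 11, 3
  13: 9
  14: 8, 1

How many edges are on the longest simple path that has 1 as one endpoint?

Distances from 1 peak at 10, attained at 3.
1–14–8–4–2–9–7–12–11–6–3

10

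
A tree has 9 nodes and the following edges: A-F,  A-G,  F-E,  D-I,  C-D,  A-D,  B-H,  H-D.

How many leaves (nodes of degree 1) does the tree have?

Exactly 5 nodes have a single neighbour: B, C, E, G, I.

5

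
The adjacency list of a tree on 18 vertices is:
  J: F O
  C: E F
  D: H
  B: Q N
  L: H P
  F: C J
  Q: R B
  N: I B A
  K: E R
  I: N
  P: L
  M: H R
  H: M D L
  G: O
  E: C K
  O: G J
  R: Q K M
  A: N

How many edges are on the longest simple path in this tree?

A longest path is G - O - J - F - C - E - K - R - M - H - L - P, with 11 edges.

11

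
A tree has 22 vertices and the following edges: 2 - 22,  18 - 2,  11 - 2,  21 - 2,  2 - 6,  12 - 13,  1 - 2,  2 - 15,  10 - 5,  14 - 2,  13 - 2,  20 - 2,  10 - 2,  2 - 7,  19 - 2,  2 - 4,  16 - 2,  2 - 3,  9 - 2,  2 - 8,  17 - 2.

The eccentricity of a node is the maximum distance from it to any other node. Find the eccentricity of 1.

3

The node farthest from 1 is 5 (12 also at distance 3), via 1 – 2 – 10 – 5 — 3 edges.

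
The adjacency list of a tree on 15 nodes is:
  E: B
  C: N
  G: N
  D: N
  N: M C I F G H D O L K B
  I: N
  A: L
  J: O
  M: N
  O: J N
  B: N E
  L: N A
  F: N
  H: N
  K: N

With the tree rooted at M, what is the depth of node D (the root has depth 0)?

Climbing from D to the root: D → N → M. That's 2 steps.

2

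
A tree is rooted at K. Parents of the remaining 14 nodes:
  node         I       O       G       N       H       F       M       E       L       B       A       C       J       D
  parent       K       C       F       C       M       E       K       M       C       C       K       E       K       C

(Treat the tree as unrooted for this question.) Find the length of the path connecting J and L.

5

The path is J - K - M - E - C - L, which has 5 edges.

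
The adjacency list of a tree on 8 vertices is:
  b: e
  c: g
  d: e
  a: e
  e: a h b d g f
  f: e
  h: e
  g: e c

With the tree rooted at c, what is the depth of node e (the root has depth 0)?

Path from c to e: c → g → e, which has 2 edges.

2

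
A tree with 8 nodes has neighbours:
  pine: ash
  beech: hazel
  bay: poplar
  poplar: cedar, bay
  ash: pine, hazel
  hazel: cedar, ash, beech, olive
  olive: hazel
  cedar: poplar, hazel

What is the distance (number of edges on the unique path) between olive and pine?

The path is olive–hazel–ash–pine, which has 3 edges.

3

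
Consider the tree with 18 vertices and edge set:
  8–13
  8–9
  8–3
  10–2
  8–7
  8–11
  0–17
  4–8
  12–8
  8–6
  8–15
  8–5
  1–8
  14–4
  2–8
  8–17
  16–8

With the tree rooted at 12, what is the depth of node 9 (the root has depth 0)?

2

Climbing from 9 to the root: 9–8–12. That's 2 steps.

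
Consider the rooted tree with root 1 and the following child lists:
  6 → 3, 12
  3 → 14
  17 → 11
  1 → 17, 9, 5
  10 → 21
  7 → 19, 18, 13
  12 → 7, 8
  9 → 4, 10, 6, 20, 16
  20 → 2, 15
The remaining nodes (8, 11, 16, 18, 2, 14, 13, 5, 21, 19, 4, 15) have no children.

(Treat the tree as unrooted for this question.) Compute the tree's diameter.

7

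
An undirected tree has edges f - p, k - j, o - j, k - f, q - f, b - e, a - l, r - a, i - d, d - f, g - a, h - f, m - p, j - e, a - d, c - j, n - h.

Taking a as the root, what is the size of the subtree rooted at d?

14

d's subtree: {d, f, i, p, k, h, q, m, j, n, e, o, c, b}, size 14.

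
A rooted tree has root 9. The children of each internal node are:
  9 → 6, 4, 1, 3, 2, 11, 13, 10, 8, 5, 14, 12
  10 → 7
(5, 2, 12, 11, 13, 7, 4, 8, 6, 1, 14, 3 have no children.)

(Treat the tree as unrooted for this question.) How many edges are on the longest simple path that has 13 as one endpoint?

3

The node farthest from 13 is 7, via 13 – 9 – 10 – 7 — 3 edges.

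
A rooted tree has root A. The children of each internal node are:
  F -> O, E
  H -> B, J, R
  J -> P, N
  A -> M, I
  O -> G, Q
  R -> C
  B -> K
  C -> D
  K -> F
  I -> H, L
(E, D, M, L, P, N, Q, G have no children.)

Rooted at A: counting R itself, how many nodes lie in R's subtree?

3

The subtree rooted at R contains: R, C, D — 3 nodes.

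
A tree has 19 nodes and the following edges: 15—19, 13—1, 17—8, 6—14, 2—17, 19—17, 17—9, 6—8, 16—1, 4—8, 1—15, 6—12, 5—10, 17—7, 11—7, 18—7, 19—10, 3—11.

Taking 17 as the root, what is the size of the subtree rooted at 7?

4

Descendants of 7 (including itself): 7, 11, 18, 3. That's 4.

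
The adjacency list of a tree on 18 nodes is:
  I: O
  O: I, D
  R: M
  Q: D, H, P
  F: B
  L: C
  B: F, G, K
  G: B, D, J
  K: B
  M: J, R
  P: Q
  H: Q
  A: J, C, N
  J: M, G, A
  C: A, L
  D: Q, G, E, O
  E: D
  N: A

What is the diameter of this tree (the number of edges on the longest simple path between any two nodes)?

7

A longest path is L-C-A-J-G-D-O-I, with 7 edges.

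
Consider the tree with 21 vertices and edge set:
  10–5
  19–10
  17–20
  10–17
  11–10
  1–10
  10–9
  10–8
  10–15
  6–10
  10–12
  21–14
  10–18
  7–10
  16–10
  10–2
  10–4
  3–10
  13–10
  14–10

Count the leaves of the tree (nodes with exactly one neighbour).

Exactly 18 nodes have a single neighbour: 1, 2, 3, 4, 5, 6, 7, 8, 9, 11, 12, 13, 15, 16, 18, 19, 20, 21.

18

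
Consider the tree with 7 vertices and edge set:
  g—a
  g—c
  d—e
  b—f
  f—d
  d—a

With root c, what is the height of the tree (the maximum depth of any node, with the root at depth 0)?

b sits deepest: c-g-a-d-f-b — 5 edges from the root.

5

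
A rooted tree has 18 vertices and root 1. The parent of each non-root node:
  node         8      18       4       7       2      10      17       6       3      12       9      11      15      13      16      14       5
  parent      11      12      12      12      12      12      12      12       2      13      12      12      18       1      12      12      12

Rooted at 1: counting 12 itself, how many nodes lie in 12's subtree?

Descendants of 12 (including itself): 12, 11, 2, 18, 17, 14, 10, 9, 16, 5, 6, 4, 7, 8, 3, 15. That's 16.

16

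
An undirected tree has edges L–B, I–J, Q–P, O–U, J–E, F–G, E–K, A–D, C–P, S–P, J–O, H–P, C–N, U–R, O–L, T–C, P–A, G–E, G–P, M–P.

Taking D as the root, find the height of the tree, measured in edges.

A deepest node is R, reached by D → A → P → G → E → J → O → U → R.
That path has 8 edges, so the height is 8.

8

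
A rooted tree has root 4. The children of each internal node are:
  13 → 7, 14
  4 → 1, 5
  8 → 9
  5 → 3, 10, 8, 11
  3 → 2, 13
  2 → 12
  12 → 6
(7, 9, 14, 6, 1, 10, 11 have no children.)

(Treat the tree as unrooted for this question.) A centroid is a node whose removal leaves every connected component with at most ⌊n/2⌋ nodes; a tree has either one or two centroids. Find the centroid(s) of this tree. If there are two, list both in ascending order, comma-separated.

3, 5

Delete 3: the remaining components have sizes 7, 3, 3. Max 7 ≤ 7, so 3 is a centroid.
5 is adjacent to 3 and is also a centroid (the largest component after removing it is likewise 7).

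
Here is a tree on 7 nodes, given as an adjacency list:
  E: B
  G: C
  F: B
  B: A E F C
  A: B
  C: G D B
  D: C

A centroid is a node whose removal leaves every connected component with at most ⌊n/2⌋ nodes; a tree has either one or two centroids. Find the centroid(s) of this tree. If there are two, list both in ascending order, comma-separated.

B

Delete B: the remaining components have sizes 3, 1, 1, 1. Max 3 ≤ 3, so B is a centroid.
No neighbour of B does as well, so B is the unique centroid.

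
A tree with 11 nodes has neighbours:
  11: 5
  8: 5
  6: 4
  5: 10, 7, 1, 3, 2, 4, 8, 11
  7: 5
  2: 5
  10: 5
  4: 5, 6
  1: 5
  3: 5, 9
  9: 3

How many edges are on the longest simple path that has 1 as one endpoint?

A farthest node from 1 is 9 (6 also at distance 3).
The path 1 – 5 – 3 – 9 has 3 edges.

3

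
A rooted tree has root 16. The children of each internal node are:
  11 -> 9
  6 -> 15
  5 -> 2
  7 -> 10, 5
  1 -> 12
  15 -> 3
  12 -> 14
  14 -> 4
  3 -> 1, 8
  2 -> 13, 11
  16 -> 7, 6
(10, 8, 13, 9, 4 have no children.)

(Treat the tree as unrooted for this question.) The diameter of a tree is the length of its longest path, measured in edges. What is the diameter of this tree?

Starting from 4, a farthest node is 9 at distance 12.
One longest path: 4 – 14 – 12 – 1 – 3 – 15 – 6 – 16 – 7 – 5 – 2 – 11 – 9.
So the diameter is 12.

12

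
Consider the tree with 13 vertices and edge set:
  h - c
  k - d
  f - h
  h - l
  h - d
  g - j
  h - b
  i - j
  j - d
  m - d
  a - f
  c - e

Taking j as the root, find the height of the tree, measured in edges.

a sits deepest: j → d → h → f → a — 4 edges from the root.

4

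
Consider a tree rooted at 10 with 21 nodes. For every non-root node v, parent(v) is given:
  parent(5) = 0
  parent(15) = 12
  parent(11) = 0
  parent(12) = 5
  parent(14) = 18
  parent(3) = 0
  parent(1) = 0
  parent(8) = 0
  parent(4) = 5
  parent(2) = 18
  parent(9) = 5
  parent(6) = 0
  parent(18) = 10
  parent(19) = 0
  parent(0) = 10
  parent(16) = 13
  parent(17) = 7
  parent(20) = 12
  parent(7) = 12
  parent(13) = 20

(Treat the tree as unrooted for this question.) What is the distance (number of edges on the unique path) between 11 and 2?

4

The path is 11–0–10–18–2, which has 4 edges.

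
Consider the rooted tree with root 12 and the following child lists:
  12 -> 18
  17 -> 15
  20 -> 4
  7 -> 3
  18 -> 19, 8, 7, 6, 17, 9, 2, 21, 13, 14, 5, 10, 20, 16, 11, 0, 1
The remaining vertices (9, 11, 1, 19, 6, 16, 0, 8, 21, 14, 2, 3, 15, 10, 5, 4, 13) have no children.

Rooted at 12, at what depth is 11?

2

Climbing from 11 to the root: 11–18–12. That's 2 steps.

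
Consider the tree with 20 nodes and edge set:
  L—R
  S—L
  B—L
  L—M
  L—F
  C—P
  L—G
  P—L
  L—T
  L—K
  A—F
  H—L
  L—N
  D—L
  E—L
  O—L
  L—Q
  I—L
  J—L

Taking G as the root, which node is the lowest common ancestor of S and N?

L

Path S→root: S L G; path N→root: N L G.
First common node: L.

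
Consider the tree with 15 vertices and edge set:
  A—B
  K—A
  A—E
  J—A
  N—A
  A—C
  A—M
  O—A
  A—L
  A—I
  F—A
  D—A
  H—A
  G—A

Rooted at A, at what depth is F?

A – F — 1 edges.

1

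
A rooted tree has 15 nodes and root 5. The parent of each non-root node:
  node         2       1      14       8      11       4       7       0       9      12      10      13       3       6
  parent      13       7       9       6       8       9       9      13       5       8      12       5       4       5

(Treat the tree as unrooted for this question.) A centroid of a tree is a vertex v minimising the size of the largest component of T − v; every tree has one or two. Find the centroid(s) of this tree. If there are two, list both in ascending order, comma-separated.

Delete 5: the remaining components have sizes 6, 5, 3. Max 6 ≤ 7, so 5 is a centroid.
No neighbour of 5 does as well, so 5 is the unique centroid.

5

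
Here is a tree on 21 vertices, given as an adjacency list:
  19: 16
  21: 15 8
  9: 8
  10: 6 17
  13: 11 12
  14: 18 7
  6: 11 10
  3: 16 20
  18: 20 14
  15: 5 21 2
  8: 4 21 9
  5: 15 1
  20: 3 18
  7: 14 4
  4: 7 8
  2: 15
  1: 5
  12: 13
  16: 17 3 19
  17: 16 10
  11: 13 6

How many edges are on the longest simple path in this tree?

17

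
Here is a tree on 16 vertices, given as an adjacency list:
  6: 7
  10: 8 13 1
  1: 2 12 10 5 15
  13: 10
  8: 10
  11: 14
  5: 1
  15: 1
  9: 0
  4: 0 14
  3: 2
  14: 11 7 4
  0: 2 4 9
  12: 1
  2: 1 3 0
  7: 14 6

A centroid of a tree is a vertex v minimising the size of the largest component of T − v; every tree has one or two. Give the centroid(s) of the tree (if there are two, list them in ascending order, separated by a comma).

2

Delete 2: the remaining components have sizes 7, 7, 1. Max 7 ≤ 8, so 2 is a centroid.
Every other node leaves some component of size > 8, so the centroid is unique.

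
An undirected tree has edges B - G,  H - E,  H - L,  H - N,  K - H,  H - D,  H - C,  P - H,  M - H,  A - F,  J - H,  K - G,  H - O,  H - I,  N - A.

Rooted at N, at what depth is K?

2

Path from N to K: N → H → K, which has 2 edges.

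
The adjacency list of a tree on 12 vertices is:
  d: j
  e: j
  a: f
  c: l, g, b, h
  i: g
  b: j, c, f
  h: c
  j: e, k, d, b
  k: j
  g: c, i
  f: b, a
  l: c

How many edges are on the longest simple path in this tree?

5

A longest path is k-j-b-c-g-i, with 5 edges.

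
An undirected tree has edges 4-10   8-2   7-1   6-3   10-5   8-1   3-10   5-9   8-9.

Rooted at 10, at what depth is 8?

Climbing from 8 to the root: 8–9–5–10. That's 3 steps.

3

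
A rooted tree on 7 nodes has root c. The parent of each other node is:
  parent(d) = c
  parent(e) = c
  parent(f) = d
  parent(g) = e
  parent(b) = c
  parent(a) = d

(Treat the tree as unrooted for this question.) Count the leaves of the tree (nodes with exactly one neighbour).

4

Degree-1 nodes: a, b, f, g — 4 of them.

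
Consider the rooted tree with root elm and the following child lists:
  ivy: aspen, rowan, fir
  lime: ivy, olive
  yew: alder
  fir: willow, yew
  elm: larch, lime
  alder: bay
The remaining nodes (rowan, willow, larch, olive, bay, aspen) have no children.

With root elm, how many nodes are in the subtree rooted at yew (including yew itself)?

3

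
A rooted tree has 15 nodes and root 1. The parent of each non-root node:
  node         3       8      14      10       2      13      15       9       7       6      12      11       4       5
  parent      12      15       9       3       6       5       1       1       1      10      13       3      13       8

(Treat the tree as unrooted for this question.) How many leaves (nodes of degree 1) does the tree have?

5

The leaves are 2, 4, 7, 11, 14.
That is 5 leaves.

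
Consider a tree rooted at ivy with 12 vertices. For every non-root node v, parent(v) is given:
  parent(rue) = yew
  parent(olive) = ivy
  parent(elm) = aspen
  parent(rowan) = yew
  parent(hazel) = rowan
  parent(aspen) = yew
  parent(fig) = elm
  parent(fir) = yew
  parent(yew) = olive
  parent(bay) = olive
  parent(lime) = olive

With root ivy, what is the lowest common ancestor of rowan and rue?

yew

Ancestors of rowan (toward the root): rowan, yew, olive, ivy.
Ancestors of rue: rue, yew, olive, ivy.
The deepest node appearing in both lists is yew.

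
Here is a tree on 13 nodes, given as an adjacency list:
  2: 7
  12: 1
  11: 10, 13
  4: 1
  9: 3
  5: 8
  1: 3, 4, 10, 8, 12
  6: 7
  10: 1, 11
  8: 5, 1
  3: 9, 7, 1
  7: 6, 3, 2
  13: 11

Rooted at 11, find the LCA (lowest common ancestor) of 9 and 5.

1

Ancestors of 9 (toward the root): 9, 3, 1, 10, 11.
Ancestors of 5: 5, 8, 1, 10, 11.
The deepest node appearing in both lists is 1.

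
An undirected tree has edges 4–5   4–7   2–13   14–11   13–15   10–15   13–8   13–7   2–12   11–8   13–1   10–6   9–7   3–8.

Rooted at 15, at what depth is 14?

Path from 15 to 14: 15 – 13 – 8 – 11 – 14, which has 4 edges.

4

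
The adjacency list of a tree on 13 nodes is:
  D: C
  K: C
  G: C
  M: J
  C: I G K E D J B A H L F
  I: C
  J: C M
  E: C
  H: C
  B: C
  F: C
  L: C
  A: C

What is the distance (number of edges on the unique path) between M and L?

M – J – C – L: 3 edges.

3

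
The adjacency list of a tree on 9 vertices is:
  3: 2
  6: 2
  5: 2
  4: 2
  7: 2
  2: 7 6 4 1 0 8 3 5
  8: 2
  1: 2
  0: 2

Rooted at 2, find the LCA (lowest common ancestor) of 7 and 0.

7's ancestor chain is 7, 2 and 0's is 0, 2; they first meet at 2.

2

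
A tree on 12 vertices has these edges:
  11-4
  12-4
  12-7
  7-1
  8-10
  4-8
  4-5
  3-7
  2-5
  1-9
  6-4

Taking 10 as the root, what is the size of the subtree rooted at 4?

10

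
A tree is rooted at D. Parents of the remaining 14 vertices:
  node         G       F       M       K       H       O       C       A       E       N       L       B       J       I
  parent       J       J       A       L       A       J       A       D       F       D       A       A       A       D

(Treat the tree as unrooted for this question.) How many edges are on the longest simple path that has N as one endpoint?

5

The node farthest from N is E, via N – D – A – J – F – E — 5 edges.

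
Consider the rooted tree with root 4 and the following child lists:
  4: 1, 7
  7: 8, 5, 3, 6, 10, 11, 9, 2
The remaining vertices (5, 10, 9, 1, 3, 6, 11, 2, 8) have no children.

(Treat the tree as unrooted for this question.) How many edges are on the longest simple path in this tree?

BFS from 1 reaches 6 last, at distance 3; BFS from 6 confirms no node is farther.
Path: 1 – 4 – 7 – 6.

3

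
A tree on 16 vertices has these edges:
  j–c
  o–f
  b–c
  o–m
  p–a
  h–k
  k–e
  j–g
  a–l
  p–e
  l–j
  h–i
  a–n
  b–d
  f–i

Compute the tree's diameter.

13

BFS from d reaches m last, at distance 13; BFS from m confirms no node is farther.
Path: d – b – c – j – l – a – p – e – k – h – i – f – o – m.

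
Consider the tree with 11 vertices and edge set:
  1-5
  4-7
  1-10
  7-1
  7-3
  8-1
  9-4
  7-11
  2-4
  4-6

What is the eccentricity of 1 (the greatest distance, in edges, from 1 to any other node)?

3

A farthest node from 1 is 6 (9, 2 also at distance 3).
The path 1-7-4-6 has 3 edges.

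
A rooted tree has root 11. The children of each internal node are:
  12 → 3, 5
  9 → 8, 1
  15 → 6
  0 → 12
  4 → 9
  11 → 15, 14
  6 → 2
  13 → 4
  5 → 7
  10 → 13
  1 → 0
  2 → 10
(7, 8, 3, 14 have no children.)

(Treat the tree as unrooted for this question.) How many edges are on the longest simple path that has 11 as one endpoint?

12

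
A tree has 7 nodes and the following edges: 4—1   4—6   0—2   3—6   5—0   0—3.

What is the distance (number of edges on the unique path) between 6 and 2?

6 - 3 - 0 - 2: 3 edges.

3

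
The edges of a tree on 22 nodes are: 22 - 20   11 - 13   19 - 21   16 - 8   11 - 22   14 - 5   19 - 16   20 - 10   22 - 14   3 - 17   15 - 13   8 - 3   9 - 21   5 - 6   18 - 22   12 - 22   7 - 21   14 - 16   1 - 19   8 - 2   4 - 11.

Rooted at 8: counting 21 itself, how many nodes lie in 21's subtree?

3

21's subtree: {21, 7, 9}, size 3.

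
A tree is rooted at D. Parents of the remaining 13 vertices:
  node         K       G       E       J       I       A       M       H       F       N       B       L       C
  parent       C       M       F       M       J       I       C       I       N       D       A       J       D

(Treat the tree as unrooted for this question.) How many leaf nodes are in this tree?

6

Degree-1 nodes: B, E, G, H, K, L — 6 of them.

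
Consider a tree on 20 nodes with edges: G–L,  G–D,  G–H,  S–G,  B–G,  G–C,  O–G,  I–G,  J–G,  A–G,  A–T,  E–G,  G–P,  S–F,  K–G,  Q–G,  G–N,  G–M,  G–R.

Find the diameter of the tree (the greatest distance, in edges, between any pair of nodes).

Starting from T, a farthest node is F at distance 4.
One longest path: T–A–G–S–F.
So the diameter is 4.

4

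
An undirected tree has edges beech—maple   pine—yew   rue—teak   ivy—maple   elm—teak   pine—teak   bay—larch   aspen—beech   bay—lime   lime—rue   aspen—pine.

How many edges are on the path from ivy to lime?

7

The path is ivy - maple - beech - aspen - pine - teak - rue - lime, which has 7 edges.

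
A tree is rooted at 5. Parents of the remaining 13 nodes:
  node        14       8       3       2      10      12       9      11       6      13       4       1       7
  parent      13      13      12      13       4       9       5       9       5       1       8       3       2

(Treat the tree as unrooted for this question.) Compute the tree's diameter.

BFS from 10 reaches 6 last, at distance 9; BFS from 6 confirms no node is farther.
Path: 10 - 4 - 8 - 13 - 1 - 3 - 12 - 9 - 5 - 6.

9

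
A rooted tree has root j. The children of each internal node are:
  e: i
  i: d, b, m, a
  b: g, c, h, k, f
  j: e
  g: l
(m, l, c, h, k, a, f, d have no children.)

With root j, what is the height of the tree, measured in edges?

The longest root-to-leaf path is j – e – i – b – g – l (5 edges).

5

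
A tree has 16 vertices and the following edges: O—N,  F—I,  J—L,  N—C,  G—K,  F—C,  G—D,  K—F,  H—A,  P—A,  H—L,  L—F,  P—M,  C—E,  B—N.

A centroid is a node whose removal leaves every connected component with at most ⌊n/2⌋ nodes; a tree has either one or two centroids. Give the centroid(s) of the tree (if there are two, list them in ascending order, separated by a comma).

F

Delete F: the remaining components have sizes 6, 5, 3, 1. Max 6 ≤ 8, so F is a centroid.
No neighbour of F does as well, so F is the unique centroid.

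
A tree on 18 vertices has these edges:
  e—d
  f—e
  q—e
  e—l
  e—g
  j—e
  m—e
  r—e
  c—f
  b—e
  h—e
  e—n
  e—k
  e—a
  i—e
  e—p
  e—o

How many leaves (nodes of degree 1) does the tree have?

Exactly 16 nodes have a single neighbour: a, b, c, d, g, h, i, j, k, l, m, n, o, p, q, r.

16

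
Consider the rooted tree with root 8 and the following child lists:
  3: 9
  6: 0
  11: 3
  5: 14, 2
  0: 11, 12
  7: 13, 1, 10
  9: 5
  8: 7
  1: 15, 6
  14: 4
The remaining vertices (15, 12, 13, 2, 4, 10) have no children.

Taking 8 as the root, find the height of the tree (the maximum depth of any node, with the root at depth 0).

10

4 sits deepest: 8-7-1-6-0-11-3-9-5-14-4 — 10 edges from the root.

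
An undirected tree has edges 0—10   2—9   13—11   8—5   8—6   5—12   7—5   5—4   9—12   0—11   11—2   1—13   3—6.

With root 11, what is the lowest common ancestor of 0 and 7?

11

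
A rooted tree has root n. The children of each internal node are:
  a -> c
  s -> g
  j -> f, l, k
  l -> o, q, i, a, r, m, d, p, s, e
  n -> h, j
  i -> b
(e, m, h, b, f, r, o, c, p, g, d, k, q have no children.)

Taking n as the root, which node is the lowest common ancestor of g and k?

Ancestors of g (toward the root): g, s, l, j, n.
Ancestors of k: k, j, n.
The deepest node appearing in both lists is j.

j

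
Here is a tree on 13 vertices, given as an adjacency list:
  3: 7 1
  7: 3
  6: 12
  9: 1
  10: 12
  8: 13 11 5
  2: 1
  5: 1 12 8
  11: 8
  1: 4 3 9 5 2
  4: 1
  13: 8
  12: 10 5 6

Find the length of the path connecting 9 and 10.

4

The path is 9 - 1 - 5 - 12 - 10, which has 4 edges.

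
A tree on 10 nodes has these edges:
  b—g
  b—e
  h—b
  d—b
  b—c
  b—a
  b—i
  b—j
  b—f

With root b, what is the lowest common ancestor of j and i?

Ancestors of j (toward the root): j, b.
Ancestors of i: i, b.
The deepest node appearing in both lists is b.

b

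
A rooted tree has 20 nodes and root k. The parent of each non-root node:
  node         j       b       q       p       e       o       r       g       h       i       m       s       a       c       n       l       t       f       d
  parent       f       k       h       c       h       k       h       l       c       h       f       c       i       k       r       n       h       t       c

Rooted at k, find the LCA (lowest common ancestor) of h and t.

h

h's ancestor chain is h, c, k and t's is t, h, c, k; they first meet at h.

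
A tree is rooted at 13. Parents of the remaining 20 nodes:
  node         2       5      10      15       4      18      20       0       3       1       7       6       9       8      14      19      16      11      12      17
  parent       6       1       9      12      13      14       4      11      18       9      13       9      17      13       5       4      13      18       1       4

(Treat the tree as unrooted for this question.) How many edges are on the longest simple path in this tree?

10

BFS from 7 reaches 0 last, at distance 10; BFS from 0 confirms no node is farther.
Path: 7 – 13 – 4 – 17 – 9 – 1 – 5 – 14 – 18 – 11 – 0.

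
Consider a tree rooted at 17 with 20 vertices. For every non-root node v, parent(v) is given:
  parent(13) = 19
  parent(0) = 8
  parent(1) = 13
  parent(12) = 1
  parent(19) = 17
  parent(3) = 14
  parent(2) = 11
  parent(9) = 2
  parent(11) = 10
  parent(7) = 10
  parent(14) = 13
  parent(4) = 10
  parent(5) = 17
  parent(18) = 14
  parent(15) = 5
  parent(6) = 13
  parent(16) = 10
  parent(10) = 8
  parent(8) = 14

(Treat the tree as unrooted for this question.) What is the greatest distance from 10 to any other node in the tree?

7

A farthest node from 10 is 15.
The path 10–8–14–13–19–17–5–15 has 7 edges.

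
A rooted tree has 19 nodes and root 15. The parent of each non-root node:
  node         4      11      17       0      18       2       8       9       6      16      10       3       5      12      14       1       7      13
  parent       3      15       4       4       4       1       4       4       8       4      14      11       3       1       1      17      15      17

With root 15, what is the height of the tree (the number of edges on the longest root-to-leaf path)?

7

The longest root-to-leaf path is 15 → 11 → 3 → 4 → 17 → 1 → 14 → 10 (7 edges).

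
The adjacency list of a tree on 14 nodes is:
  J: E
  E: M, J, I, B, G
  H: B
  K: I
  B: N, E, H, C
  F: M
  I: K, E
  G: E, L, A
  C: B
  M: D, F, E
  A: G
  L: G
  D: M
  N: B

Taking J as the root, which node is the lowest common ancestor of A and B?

E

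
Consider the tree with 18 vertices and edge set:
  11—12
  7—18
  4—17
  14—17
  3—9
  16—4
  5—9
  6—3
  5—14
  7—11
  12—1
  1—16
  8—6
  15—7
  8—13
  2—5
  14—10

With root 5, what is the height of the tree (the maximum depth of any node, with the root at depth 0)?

9

The longest root-to-leaf path is 5 – 14 – 17 – 4 – 16 – 1 – 12 – 11 – 7 – 18 (9 edges).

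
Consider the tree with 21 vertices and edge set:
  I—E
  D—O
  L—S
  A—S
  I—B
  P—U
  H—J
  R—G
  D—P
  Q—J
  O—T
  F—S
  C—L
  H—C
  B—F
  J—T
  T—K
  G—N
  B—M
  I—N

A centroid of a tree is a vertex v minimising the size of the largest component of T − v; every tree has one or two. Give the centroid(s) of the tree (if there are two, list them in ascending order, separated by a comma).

L

Delete L: the remaining components have sizes 10, 10. Max 10 ≤ 10, so L is a centroid.
Every other node leaves some component of size > 10, so the centroid is unique.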